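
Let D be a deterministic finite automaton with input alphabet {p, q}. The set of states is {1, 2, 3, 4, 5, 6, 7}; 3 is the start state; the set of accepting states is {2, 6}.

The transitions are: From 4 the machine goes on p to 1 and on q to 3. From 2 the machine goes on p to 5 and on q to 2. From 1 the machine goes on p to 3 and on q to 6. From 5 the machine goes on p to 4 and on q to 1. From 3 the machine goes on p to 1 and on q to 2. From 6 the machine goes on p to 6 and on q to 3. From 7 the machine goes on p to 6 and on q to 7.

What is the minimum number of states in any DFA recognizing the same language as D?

Reachable states from the start: {1,2,3,4,5,6}. Unreachable: {7} — drop them.
P0 = {2,6} | {1,3,4,5}.
Refine {2,6} on symbol p: members go to different blocks, giving {2} and {6}.
Split {1,3,4,5} by δ(·,q) → {4,5} and {1} and {3}.
Split {4,5} by δ(·,p) → {4} and {5}.
The partition is now stable with 6 blocks: {2} | {4} | {6} | {1} | {3} | {5}.

6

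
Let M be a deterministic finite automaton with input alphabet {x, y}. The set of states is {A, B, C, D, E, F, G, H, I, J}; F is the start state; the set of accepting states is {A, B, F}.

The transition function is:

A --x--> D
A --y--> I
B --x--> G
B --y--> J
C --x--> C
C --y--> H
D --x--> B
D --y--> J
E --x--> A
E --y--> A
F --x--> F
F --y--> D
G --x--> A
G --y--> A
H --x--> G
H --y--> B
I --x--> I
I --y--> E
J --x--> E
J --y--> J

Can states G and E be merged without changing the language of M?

States {C,H} cannot be reached from the start state, so discard them.
P0 = {A,B,F} | {D,E,G,I,J}.
Refine {A,B,F} on symbol x: members go to different blocks, giving {A,B} and {F}.
On input x, block {D,E,G,I,J} splits into {D,E,G} and {I,J}.
On input y, block {D,E,G} splits into {E,G} and {D}.
On input x, block {A,B} splits into {A} and {B}.
Refine {I,J} on symbol x: members go to different blocks, giving {I} and {J}.
No further refinement is possible. Final partition (7 blocks): {A} | {E,G} | {F} | {I} | {D} | {B} | {J}.
G and E lie in the same block of the stable partition, so they are equivalent — no string distinguishes them.

Yes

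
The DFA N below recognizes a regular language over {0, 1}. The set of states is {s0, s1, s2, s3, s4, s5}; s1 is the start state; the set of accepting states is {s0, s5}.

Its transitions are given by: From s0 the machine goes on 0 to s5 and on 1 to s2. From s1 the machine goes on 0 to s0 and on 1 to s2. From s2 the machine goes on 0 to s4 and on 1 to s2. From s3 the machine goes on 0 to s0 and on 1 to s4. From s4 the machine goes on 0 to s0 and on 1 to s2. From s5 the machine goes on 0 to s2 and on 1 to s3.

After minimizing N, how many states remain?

Every state is reachable, so we keep all 6.
Start with accepting vs non-accepting: {s0,s5} | {s1,s2,s3,s4}.
Refine {s0,s5} on symbol 0: members go to different blocks, giving {s0} and {s5}.
Split {s1,s2,s3,s4} by δ(·,0) → {s1,s3,s4} and {s2}.
Split {s1,s3,s4} by δ(·,1) → {s1,s4} and {s3}.
The partition is now stable with 5 blocks: {s0} | {s1,s4} | {s5} | {s2} | {s3}.

5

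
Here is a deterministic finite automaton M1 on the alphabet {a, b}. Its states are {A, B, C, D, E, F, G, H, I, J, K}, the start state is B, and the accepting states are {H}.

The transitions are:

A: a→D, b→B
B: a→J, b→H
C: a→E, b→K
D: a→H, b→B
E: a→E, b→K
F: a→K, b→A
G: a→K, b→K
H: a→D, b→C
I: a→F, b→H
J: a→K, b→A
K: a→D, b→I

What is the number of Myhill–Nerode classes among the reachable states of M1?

States {G} cannot be reached from the start state, so discard them.
P0 = {H} | {A,B,C,D,E,F,I,J,K}.
Refine {A,B,C,D,E,F,I,J,K} on symbol a: members go to different blocks, giving {A,B,C,E,F,I,J,K} and {D}.
On input a, block {A,B,C,E,F,I,J,K} splits into {B,C,E,F,I,J} and {A,K}.
Split {B,C,E,F,I,J} by δ(·,a) → {B,C,E,I} and {F,J}.
Split {B,C,E,I} by δ(·,a) → {B,I} and {C,E}.
The partition is now stable with 6 blocks: {H} | {B,I} | {D} | {A,K} | {F,J} | {C,E}.

6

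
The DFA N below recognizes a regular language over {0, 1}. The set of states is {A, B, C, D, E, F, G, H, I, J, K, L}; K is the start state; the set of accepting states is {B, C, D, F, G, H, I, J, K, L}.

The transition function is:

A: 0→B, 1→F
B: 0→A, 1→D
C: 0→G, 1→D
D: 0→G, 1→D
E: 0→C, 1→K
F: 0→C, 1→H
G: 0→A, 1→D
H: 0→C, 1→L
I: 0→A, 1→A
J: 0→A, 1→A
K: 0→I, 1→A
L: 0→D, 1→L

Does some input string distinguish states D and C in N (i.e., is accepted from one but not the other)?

No

First remove the unreachable states {E,J}; 10 states remain.
P0 = {B,C,D,F,G,H,I,K,L} | {A}.
Split {B,C,D,F,G,H,I,K,L} by δ(·,0) → {C,D,F,H,K,L} and {B,G,I}.
Refine {C,D,F,H,K,L} on symbol 0: members go to different blocks, giving {C,D,K} and {F,H,L}.
Refine {C,D,K} on symbol 1: members go to different blocks, giving {C,D} and {K}.
On input 1, block {B,G,I} splits into {B,G} and {I}.
No further refinement is possible. Final partition (6 blocks): {C,D} | {A} | {B,G} | {F,H,L} | {K} | {I}.
D and C lie in the same block of the stable partition, so they are equivalent — no string distinguishes them.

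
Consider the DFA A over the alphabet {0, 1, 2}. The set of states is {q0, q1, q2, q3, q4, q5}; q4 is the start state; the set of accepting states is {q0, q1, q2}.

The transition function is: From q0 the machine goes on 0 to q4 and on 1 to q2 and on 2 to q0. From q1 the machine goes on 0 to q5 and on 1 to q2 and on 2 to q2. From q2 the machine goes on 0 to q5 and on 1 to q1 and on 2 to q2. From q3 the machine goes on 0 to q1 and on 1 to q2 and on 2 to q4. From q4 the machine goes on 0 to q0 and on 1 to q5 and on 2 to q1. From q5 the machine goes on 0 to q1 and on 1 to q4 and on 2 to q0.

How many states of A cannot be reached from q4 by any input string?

1

BFS from q4 reaches {q0, q1, q2, q4, q5}; the 1 state(s) q3 are never visited.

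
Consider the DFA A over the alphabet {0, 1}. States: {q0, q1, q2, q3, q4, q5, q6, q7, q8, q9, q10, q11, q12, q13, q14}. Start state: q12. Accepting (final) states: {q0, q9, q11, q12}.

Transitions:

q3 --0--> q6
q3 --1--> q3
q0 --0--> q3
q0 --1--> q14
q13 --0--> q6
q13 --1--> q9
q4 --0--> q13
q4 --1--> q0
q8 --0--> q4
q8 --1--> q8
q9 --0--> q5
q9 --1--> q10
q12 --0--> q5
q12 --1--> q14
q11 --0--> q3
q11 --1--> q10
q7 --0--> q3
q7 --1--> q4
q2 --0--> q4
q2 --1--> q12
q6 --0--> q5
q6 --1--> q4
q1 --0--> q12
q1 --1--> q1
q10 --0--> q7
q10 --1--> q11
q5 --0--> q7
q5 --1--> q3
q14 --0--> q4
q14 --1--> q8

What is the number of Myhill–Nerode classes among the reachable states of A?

7

Reachable states from the start: {q0,q3,q4,q5,q6,q7,q8,q9,q10,q11,q12,q13,q14}. Unreachable: {q1,q2} — drop them.
P0 = {q0,q9,q11,q12} | {q3,q4,q5,q6,q7,q8,q10,q13,q14}.
Split {q3,q4,q5,q6,q7,q8,q10,q13,q14} by δ(·,1) → {q3,q5,q6,q7,q8,q14} and {q4,q10,q13}.
On input 1, block {q0,q9,q11,q12} splits into {q0,q12} and {q9,q11}.
On input 0, block {q3,q5,q6,q7,q8,q14} splits into {q3,q5,q6,q7} and {q8,q14}.
Refine {q3,q5,q6,q7} on symbol 1: members go to different blocks, giving {q3,q5} and {q6,q7}.
On input 0, block {q4,q10,q13} splits into {q10,q13} and {q4}.
Stable partition: {q0,q12} | {q3,q5} | {q10,q13} | {q9,q11} | {q8,q14} | {q6,q7} | {q4} — 7 equivalence classes.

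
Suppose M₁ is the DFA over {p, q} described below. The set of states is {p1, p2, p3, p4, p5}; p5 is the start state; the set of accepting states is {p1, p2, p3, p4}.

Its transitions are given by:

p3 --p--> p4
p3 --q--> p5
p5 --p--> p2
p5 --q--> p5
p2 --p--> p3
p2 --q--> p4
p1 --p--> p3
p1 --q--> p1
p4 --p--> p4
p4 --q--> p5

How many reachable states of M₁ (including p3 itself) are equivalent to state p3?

First remove the unreachable states {p1}; 4 states remain.
P0 = {p2,p3,p4} | {p5}.
Split {p2,p3,p4} by δ(·,q) → {p3,p4} and {p2}.
No further refinement is possible. Final partition (3 blocks): {p3,p4} | {p5} | {p2}.
The equivalence class containing p3 is {p3,p4}, of size 2.

2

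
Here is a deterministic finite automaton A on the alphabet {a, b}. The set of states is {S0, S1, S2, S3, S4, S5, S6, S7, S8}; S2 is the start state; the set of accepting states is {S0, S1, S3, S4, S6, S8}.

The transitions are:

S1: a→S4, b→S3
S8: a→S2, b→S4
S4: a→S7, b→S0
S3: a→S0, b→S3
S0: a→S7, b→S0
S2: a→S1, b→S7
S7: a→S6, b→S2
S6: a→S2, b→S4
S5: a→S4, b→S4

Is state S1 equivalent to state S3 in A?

Yes

States {S5,S8} cannot be reached from the start state, so discard them.
Initial partition by acceptance: {S0,S1,S3,S4,S6} | {S2,S7}.
Split {S0,S1,S3,S4,S6} by δ(·,a) → {S0,S4,S6} and {S1,S3}.
On input a, block {S2,S7} splits into {S2} and {S7}.
On input a, block {S0,S4,S6} splits into {S0,S4} and {S6}.
The partition is now stable with 5 blocks: {S0,S4} | {S2} | {S1,S3} | {S7} | {S6}.
S1 and S3 lie in the same block of the stable partition, so they are equivalent — no string distinguishes them.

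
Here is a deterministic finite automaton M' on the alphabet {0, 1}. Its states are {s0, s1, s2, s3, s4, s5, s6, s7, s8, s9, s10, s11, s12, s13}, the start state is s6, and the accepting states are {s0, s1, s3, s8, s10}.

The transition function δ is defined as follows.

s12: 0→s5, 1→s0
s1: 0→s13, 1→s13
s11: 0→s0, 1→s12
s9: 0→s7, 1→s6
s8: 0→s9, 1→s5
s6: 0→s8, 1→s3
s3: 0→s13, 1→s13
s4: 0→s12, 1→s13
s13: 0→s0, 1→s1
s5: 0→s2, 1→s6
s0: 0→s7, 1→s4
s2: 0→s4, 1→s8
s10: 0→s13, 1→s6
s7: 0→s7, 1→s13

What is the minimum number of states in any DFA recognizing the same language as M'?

States {s10,s11} cannot be reached from the start state, so discard them.
Start with accepting vs non-accepting: {s0,s1,s3,s8} | {s2,s4,s5,s6,s7,s9,s12,s13}.
On input 0, block {s2,s4,s5,s6,s7,s9,s12,s13} splits into {s2,s4,s5,s7,s9,s12} and {s6,s13}.
Refine {s0,s1,s3,s8} on symbol 0: members go to different blocks, giving {s0,s8} and {s1,s3}.
Refine {s2,s4,s5,s7,s9,s12} on symbol 1: members go to different blocks, giving {s4,s5,s7,s9} and {s2,s12}.
On input 0, block {s4,s5,s7,s9} splits into {s4,s5} and {s7,s9}.
The partition is now stable with 6 blocks: {s0,s8} | {s4,s5} | {s6,s13} | {s1,s3} | {s2,s12} | {s7,s9}.

6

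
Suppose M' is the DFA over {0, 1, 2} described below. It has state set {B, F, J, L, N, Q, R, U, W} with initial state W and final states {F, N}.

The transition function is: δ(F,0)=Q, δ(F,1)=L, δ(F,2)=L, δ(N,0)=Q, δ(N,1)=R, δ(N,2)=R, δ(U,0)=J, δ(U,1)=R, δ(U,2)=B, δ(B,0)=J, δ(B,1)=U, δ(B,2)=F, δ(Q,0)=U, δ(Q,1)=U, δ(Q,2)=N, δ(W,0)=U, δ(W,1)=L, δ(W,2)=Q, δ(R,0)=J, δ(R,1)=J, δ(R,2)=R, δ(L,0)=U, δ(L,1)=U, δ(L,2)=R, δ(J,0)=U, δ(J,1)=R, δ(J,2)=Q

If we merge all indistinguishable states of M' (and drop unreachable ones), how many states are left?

All states are reachable from the start state.
P0 = {F,N} | {B,J,L,Q,R,U,W}.
On input 2, block {B,J,L,Q,R,U,W} splits into {J,L,R,U,W} and {B,Q}.
On input 2, block {J,L,R,U,W} splits into {J,U,W} and {L,R}.
No further refinement is possible. Final partition (4 blocks): {F,N} | {J,U,W} | {B,Q} | {L,R}.

4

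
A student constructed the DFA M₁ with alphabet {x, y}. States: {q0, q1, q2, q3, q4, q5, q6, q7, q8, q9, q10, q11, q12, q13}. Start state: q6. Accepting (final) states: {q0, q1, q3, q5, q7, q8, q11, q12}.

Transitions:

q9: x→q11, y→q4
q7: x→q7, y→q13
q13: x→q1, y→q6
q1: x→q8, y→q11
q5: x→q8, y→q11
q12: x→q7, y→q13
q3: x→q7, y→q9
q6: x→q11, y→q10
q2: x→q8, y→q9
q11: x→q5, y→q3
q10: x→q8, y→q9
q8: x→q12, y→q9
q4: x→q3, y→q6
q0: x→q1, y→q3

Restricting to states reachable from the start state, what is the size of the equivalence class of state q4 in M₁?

First remove the unreachable states {q0,q2}; 12 states remain.
Start with accepting vs non-accepting: {q1,q3,q5,q7,q8,q11,q12} | {q4,q6,q9,q10,q13}.
Split {q1,q3,q5,q7,q8,q11,q12} by δ(·,y) → {q3,q7,q8,q12} and {q1,q5,q11}.
Split {q4,q6,q9,q10,q13} by δ(·,x) → {q6,q9,q13} and {q4,q10}.
On input y, block {q6,q9,q13} splits into {q6,q9} and {q13}.
On input y, block {q3,q7,q8,q12} splits into {q3,q8} and {q7,q12}.
On input x, block {q1,q5,q11} splits into {q1,q5} and {q11}.
The partition is now stable with 7 blocks: {q3,q8} | {q6,q9} | {q1,q5} | {q4,q10} | {q13} | {q7,q12} | {q11}.
The equivalence class containing q4 is {q4,q10}, of size 2.

2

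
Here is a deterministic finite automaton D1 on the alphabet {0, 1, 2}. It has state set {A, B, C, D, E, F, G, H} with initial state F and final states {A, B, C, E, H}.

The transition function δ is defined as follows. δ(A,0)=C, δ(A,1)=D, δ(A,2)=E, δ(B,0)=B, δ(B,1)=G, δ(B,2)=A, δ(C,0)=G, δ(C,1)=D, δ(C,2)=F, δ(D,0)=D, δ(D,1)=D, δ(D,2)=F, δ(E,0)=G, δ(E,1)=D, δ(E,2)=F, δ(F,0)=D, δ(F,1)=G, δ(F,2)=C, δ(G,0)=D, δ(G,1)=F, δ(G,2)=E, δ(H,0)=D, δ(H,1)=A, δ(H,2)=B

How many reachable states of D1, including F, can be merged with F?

2

First remove the unreachable states {A,B,H}; 5 states remain.
Initial partition by acceptance: {C,E} | {D,F,G}.
Refine {D,F,G} on symbol 2: members go to different blocks, giving {F,G} and {D}.
Stable partition: {C,E} | {F,G} | {D} — 3 equivalence classes.
The equivalence class containing F is {F,G}, of size 2.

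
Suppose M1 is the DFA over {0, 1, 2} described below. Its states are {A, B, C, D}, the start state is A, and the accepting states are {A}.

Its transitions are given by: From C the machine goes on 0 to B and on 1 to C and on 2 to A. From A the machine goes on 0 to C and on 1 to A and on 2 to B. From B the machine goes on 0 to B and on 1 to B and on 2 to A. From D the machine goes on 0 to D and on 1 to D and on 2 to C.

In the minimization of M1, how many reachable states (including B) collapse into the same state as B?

2

States {D} cannot be reached from the start state, so discard them.
Start with accepting vs non-accepting: {A} | {B,C}.
No further refinement is possible. Final partition (2 blocks): {A} | {B,C}.
State B belongs to the block {B,C}, which has 2 states.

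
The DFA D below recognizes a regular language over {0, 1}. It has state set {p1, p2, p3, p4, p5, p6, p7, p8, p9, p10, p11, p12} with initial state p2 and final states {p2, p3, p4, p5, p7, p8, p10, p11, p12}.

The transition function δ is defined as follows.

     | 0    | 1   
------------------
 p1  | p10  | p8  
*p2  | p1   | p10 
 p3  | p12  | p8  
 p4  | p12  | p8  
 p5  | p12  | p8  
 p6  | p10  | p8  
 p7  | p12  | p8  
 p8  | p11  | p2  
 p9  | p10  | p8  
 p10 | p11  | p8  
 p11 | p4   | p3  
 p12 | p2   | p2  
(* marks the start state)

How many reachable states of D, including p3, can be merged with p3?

First remove the unreachable states {p5,p6,p7,p9}; 8 states remain.
P0 = {p2,p3,p4,p8,p10,p11,p12} | {p1}.
Refine {p2,p3,p4,p8,p10,p11,p12} on symbol 0: members go to different blocks, giving {p3,p4,p8,p10,p11,p12} and {p2}.
On input 0, block {p3,p4,p8,p10,p11,p12} splits into {p3,p4,p8,p10,p11} and {p12}.
Split {p3,p4,p8,p10,p11} by δ(·,0) → {p8,p10,p11} and {p3,p4}.
Split {p8,p10,p11} by δ(·,0) → {p8,p10} and {p11}.
Split {p8,p10} by δ(·,1) → {p8} and {p10}.
Stable partition: {p8} | {p1} | {p2} | {p12} | {p3,p4} | {p11} | {p10} — 7 equivalence classes.
The equivalence class containing p3 is {p3,p4}, of size 2.

2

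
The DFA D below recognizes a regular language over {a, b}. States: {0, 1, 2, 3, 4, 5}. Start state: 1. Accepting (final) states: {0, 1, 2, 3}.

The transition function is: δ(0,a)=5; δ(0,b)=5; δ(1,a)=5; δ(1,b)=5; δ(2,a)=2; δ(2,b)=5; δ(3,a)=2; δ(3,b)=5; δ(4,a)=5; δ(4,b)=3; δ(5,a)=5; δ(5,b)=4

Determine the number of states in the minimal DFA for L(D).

Reachable states from the start: {1,2,3,4,5}. Unreachable: {0} — drop them.
Start with accepting vs non-accepting: {1,2,3} | {4,5}.
On input a, block {1,2,3} splits into {2,3} and {1}.
Refine {4,5} on symbol b: members go to different blocks, giving {4} and {5}.
The partition is now stable with 4 blocks: {2,3} | {4} | {1} | {5}.

4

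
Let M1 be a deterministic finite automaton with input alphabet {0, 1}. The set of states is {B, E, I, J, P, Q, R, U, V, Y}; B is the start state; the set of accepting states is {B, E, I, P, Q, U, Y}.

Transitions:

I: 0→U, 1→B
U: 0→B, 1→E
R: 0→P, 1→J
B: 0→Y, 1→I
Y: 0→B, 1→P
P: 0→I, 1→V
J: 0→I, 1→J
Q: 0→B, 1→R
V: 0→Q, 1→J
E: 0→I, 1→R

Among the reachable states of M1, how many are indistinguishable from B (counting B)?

Every state is reachable, so we keep all 10.
P0 = {B,E,I,P,Q,U,Y} | {J,R,V}.
Split {B,E,I,P,Q,U,Y} by δ(·,1) → {B,I,U,Y} and {E,P,Q}.
Refine {B,I,U,Y} on symbol 1: members go to different blocks, giving {U,Y} and {B,I}.
Refine {J,R,V} on symbol 0: members go to different blocks, giving {R,V} and {J}.
No further refinement is possible. Final partition (5 blocks): {U,Y} | {R,V} | {E,P,Q} | {B,I} | {J}.
State B belongs to the block {B,I}, which has 2 states.

2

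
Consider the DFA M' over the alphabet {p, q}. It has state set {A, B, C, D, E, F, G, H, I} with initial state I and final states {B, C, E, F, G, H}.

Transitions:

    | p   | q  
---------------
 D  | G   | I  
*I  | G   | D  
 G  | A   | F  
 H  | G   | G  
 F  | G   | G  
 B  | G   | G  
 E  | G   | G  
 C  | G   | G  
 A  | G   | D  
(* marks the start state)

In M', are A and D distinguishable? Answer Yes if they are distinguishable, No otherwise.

First remove the unreachable states {B,C,E,H}; 5 states remain.
P0 = {F,G} | {A,D,I}.
Split {F,G} by δ(·,p) → {F} and {G}.
No further refinement is possible. Final partition (3 blocks): {F} | {A,D,I} | {G}.
A and D lie in the same block of the stable partition, so they are equivalent — no string distinguishes them.

No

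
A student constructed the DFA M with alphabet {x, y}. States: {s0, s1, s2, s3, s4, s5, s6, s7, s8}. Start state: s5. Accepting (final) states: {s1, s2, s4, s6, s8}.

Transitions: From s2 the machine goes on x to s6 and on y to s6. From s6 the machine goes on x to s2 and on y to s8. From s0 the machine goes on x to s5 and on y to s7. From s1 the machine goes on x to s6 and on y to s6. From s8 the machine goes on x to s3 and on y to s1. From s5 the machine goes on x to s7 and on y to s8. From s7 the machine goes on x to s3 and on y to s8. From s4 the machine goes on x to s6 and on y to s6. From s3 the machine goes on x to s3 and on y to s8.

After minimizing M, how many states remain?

Reachable states from the start: {s1,s2,s3,s5,s6,s7,s8}. Unreachable: {s0,s4} — drop them.
P0 = {s1,s2,s6,s8} | {s3,s5,s7}.
On input x, block {s1,s2,s6,s8} splits into {s1,s2,s6} and {s8}.
On input y, block {s1,s2,s6} splits into {s1,s2} and {s6}.
No further refinement is possible. Final partition (4 blocks): {s1,s2} | {s3,s5,s7} | {s8} | {s6}.

4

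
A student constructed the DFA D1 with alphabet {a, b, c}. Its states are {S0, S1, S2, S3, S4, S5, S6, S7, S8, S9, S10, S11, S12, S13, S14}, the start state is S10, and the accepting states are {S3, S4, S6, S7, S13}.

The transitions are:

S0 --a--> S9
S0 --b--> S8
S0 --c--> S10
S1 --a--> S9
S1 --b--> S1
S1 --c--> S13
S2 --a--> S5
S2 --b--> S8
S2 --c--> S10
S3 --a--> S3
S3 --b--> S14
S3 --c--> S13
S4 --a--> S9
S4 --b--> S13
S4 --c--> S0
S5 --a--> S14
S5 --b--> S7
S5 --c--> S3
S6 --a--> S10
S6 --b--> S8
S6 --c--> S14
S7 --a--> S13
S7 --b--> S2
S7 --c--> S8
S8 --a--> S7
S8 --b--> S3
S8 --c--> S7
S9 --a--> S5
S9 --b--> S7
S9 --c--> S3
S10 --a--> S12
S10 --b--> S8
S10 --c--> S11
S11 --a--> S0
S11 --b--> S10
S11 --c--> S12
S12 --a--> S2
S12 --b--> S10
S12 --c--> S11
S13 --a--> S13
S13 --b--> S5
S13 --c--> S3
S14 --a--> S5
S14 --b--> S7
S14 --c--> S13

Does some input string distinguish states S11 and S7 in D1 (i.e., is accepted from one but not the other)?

First remove the unreachable states {S1,S4,S6}; 12 states remain.
Initial partition by acceptance: {S3,S7,S13} | {S0,S2,S5,S8,S9,S10,S11,S12,S14}.
On input c, block {S3,S7,S13} splits into {S3,S13} and {S7}.
Refine {S0,S2,S5,S8,S9,S10,S11,S12,S14} on symbol a: members go to different blocks, giving {S0,S2,S5,S9,S10,S11,S12,S14} and {S8}.
Split {S0,S2,S5,S9,S10,S11,S12,S14} by δ(·,b) → {S0,S2,S10} and {S5,S9,S14} and {S11,S12}.
Refine {S0,S2,S10} on symbol a: members go to different blocks, giving {S0,S2} and {S10}.
Stable partition: {S3,S13} | {S0,S2} | {S7} | {S8} | {S5,S9,S14} | {S11,S12} | {S10} — 7 equivalence classes.
S11 and S7 end up in different blocks, so they are distinguishable. For instance, the string 'ε' is accepted from only S7.

Yes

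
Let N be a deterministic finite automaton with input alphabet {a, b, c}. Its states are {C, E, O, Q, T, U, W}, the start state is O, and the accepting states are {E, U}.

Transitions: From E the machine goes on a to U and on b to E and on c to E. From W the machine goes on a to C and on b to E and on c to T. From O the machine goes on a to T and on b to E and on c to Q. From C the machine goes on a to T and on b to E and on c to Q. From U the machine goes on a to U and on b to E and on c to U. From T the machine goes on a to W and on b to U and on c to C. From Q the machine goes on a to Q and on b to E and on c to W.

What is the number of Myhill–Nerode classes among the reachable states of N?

2

Initial partition by acceptance: {E,U} | {C,O,Q,T,W}.
The partition is now stable with 2 blocks: {E,U} | {C,O,Q,T,W}.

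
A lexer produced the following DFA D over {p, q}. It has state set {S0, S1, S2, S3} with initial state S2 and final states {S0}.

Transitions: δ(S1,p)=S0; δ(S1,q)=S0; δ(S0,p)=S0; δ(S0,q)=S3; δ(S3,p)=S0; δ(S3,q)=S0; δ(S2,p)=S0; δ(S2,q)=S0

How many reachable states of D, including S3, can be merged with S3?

2

First remove the unreachable states {S1}; 3 states remain.
Start with accepting vs non-accepting: {S0} | {S2,S3}.
No further refinement is possible. Final partition (2 blocks): {S0} | {S2,S3}.
The equivalence class containing S3 is {S2,S3}, of size 2.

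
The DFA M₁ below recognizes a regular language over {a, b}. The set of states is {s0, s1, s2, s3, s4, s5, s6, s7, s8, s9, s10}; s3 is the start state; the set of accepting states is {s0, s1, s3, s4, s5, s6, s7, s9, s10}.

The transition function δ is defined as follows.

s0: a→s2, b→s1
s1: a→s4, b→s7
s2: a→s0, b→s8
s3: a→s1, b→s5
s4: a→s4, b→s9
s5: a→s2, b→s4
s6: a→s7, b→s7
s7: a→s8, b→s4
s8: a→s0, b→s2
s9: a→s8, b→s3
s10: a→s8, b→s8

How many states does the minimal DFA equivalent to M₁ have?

Reachable states from the start: {s0,s1,s2,s3,s4,s5,s7,s8,s9}. Unreachable: {s6,s10} — drop them.
Initial partition by acceptance: {s0,s1,s3,s4,s5,s7,s9} | {s2,s8}.
Refine {s0,s1,s3,s4,s5,s7,s9} on symbol a: members go to different blocks, giving {s0,s5,s7,s9} and {s1,s3,s4}.
Stable partition: {s0,s5,s7,s9} | {s2,s8} | {s1,s3,s4} — 3 equivalence classes.

3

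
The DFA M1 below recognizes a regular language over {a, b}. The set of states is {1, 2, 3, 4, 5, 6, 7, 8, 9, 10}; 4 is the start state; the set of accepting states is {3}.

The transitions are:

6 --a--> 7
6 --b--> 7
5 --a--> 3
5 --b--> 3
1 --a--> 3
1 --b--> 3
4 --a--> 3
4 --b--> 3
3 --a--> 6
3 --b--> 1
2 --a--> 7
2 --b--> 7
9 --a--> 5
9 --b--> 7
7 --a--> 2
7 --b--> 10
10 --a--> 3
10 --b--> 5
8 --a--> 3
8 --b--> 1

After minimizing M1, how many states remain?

Reachable states from the start: {1,2,3,4,5,6,7,10}. Unreachable: {8,9} — drop them.
Initial partition by acceptance: {3} | {1,2,4,5,6,7,10}.
On input a, block {1,2,4,5,6,7,10} splits into {1,4,5,10} and {2,6,7}.
On input b, block {1,4,5,10} splits into {1,4,5} and {10}.
Split {2,6,7} by δ(·,b) → {2,6} and {7}.
The partition is now stable with 5 blocks: {3} | {1,4,5} | {2,6} | {10} | {7}.

5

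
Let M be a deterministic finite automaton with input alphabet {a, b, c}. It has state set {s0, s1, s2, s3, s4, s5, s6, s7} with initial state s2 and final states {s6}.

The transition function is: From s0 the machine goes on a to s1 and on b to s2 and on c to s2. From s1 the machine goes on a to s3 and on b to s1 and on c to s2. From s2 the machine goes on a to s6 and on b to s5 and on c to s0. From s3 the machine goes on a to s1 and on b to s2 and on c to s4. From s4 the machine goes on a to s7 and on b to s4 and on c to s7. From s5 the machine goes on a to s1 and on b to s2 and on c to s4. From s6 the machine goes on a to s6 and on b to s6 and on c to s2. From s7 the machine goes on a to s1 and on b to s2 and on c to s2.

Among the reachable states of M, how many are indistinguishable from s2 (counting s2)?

Every state is reachable, so we keep all 8.
Initial partition by acceptance: {s6} | {s0,s1,s2,s3,s4,s5,s7}.
Refine {s0,s1,s2,s3,s4,s5,s7} on symbol a: members go to different blocks, giving {s0,s1,s3,s4,s5,s7} and {s2}.
Split {s0,s1,s3,s4,s5,s7} by δ(·,b) → {s0,s3,s5,s7} and {s1,s4}.
On input c, block {s0,s3,s5,s7} splits into {s0,s7} and {s3,s5}.
On input a, block {s1,s4} splits into {s1} and {s4}.
No further refinement is possible. Final partition (6 blocks): {s6} | {s0,s7} | {s2} | {s1} | {s3,s5} | {s4}.
State s2 belongs to the block {s2}, which has 1 states.

1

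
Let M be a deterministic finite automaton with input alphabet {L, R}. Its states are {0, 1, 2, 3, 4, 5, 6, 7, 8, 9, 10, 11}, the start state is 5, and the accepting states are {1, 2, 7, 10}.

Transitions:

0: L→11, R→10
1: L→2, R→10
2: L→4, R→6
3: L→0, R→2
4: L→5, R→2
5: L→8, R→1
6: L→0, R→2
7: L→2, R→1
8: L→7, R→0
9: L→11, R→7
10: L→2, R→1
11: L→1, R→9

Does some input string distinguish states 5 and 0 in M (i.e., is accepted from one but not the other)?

No

First remove the unreachable states {3}; 11 states remain.
Start with accepting vs non-accepting: {1,2,7,10} | {0,4,5,6,8,9,11}.
On input L, block {1,2,7,10} splits into {1,7,10} and {2}.
On input L, block {0,4,5,6,8,9,11} splits into {0,4,5,6,9} and {8,11}.
On input L, block {0,4,5,6,9} splits into {0,5,9} and {4,6}.
The partition is now stable with 5 blocks: {1,7,10} | {0,5,9} | {2} | {8,11} | {4,6}.
5 and 0 lie in the same block of the stable partition, so they are equivalent — no string distinguishes them.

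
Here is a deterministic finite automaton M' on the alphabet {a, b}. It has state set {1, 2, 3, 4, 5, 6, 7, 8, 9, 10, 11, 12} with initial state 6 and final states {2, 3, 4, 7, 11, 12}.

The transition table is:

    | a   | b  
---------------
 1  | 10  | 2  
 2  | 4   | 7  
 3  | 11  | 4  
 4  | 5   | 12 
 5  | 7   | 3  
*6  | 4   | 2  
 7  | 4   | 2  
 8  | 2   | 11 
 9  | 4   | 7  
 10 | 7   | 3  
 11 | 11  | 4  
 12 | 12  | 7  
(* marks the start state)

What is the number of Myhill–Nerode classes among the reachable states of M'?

States {1,8,9,10} cannot be reached from the start state, so discard them.
P0 = {2,3,4,7,11,12} | {5,6}.
Split {2,3,4,7,11,12} by δ(·,a) → {2,3,7,11,12} and {4}.
On input a, block {2,3,7,11,12} splits into {3,11,12} and {2,7}.
Refine {3,11,12} on symbol b: members go to different blocks, giving {3,11} and {12}.
Refine {5,6} on symbol a: members go to different blocks, giving {5} and {6}.
The partition is now stable with 6 blocks: {3,11} | {5} | {4} | {2,7} | {12} | {6}.

6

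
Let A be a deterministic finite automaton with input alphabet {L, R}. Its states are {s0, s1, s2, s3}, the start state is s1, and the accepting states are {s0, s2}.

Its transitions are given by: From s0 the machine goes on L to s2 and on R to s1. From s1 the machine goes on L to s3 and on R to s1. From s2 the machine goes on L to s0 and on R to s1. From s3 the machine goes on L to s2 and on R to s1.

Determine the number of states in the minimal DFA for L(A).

3

Start with accepting vs non-accepting: {s0,s2} | {s1,s3}.
Refine {s1,s3} on symbol L: members go to different blocks, giving {s1} and {s3}.
No further refinement is possible. Final partition (3 blocks): {s0,s2} | {s1} | {s3}.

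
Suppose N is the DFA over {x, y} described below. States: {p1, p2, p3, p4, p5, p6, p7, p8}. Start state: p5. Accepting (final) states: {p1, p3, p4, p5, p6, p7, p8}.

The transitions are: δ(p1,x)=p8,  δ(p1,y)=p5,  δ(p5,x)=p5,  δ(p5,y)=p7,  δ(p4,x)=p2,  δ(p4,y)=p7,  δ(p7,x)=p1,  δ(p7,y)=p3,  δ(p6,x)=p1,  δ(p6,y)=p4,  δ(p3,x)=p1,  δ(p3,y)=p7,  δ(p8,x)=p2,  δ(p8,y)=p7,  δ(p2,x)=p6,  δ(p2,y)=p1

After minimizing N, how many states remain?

6

Start with accepting vs non-accepting: {p1,p3,p4,p5,p6,p7,p8} | {p2}.
Split {p1,p3,p4,p5,p6,p7,p8} by δ(·,x) → {p1,p3,p5,p6,p7} and {p4,p8}.
Refine {p1,p3,p5,p6,p7} on symbol x: members go to different blocks, giving {p3,p5,p6,p7} and {p1}.
Split {p3,p5,p6,p7} by δ(·,x) → {p3,p6,p7} and {p5}.
On input y, block {p3,p6,p7} splits into {p3,p7} and {p6}.
Stable partition: {p3,p7} | {p2} | {p4,p8} | {p1} | {p5} | {p6} — 6 equivalence classes.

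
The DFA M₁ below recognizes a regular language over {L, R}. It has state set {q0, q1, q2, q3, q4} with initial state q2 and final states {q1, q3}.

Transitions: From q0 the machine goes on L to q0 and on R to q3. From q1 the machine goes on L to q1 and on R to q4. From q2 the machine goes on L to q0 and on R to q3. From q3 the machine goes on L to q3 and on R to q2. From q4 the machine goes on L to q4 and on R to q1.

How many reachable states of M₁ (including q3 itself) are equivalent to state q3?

Reachable states from the start: {q0,q2,q3}. Unreachable: {q1,q4} — drop them.
Start with accepting vs non-accepting: {q3} | {q0,q2}.
Stable partition: {q3} | {q0,q2} — 2 equivalence classes.
The equivalence class containing q3 is {q3}, of size 1.

1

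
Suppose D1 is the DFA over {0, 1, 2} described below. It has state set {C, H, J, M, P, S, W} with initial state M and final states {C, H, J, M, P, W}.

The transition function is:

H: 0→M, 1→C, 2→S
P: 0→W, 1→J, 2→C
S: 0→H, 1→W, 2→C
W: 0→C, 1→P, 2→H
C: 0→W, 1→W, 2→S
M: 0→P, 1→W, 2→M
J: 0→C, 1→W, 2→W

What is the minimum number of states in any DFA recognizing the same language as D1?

All states are reachable from the start state.
Initial partition by acceptance: {C,H,J,M,P,W} | {S}.
Refine {C,H,J,M,P,W} on symbol 2: members go to different blocks, giving {J,M,P,W} and {C,H}.
Refine {J,M,P,W} on symbol 0: members go to different blocks, giving {M,P} and {J,W}.
Refine {M,P} on symbol 0: members go to different blocks, giving {M} and {P}.
Split {C,H} by δ(·,0) → {H} and {C}.
On input 1, block {J,W} splits into {W} and {J}.
The partition is now stable with 7 blocks: {M} | {S} | {H} | {W} | {P} | {C} | {J}.

7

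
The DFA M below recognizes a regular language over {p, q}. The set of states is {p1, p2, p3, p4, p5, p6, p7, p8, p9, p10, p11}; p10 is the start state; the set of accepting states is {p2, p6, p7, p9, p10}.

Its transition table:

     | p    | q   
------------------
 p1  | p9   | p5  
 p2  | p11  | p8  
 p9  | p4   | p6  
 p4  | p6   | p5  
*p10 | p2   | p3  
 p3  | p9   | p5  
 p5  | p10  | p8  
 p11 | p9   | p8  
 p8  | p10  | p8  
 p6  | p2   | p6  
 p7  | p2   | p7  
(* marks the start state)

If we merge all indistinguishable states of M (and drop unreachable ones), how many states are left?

7

First remove the unreachable states {p1,p7}; 9 states remain.
Start with accepting vs non-accepting: {p2,p6,p9,p10} | {p3,p4,p5,p8,p11}.
Split {p2,p6,p9,p10} by δ(·,p) → {p2,p9} and {p6,p10}.
Split {p2,p9} by δ(·,q) → {p2} and {p9}.
On input p, block {p3,p4,p5,p8,p11} splits into {p4,p5,p8} and {p3,p11}.
Split {p6,p10} by δ(·,q) → {p6} and {p10}.
Split {p4,p5,p8} by δ(·,p) → {p5,p8} and {p4}.
Stable partition: {p2} | {p5,p8} | {p6} | {p9} | {p3,p11} | {p10} | {p4} — 7 equivalence classes.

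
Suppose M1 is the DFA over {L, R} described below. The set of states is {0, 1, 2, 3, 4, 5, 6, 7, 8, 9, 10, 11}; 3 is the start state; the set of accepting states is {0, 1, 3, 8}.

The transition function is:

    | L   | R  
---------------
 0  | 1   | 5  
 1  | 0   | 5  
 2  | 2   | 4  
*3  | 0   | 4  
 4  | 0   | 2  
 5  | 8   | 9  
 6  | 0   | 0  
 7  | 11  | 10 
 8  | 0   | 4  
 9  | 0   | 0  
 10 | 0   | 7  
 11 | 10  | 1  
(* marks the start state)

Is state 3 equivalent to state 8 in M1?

Reachable states from the start: {0,1,2,3,4,5,8,9}. Unreachable: {6,7,10,11} — drop them.
Start with accepting vs non-accepting: {0,1,3,8} | {2,4,5,9}.
Split {2,4,5,9} by δ(·,L) → {4,5,9} and {2}.
Refine {4,5,9} on symbol R: members go to different blocks, giving {4} and {5} and {9}.
On input R, block {0,1,3,8} splits into {0,1} and {3,8}.
The partition is now stable with 6 blocks: {0,1} | {4} | {2} | {5} | {9} | {3,8}.
3 and 8 lie in the same block of the stable partition, so they are equivalent — no string distinguishes them.

Yes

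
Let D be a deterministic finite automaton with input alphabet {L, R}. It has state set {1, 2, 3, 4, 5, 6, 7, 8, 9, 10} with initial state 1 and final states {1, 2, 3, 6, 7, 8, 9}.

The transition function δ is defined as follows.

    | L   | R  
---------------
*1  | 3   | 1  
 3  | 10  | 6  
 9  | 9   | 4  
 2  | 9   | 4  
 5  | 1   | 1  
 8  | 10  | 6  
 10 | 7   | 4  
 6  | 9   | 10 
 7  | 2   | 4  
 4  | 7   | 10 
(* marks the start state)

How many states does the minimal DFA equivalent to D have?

4

States {5,8} cannot be reached from the start state, so discard them.
Start with accepting vs non-accepting: {1,2,3,6,7,9} | {4,10}.
Refine {1,2,3,6,7,9} on symbol L: members go to different blocks, giving {1,2,6,7,9} and {3}.
On input L, block {1,2,6,7,9} splits into {2,6,7,9} and {1}.
No further refinement is possible. Final partition (4 blocks): {2,6,7,9} | {4,10} | {3} | {1}.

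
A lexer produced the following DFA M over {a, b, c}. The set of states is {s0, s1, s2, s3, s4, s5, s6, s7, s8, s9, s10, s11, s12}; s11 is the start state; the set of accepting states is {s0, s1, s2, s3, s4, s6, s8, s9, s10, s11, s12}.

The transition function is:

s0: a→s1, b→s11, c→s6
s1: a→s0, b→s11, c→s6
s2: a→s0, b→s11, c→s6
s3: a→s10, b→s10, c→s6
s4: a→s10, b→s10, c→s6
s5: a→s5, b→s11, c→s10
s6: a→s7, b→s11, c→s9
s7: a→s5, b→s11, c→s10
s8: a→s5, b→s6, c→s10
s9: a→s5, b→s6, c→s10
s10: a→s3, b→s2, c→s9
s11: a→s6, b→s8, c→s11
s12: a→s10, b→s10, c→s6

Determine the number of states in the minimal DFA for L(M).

7

First remove the unreachable states {s4,s12}; 11 states remain.
P0 = {s0,s1,s2,s3,s6,s8,s9,s10,s11} | {s5,s7}.
On input a, block {s0,s1,s2,s3,s6,s8,s9,s10,s11} splits into {s0,s1,s2,s3,s10,s11} and {s6,s8,s9}.
Refine {s0,s1,s2,s3,s10,s11} on symbol a: members go to different blocks, giving {s0,s1,s2,s3,s10} and {s11}.
On input b, block {s0,s1,s2,s3,s10} splits into {s0,s1,s2} and {s3,s10}.
Split {s6,s8,s9} by δ(·,b) → {s8,s9} and {s6}.
Split {s3,s10} by δ(·,b) → {s3} and {s10}.
The partition is now stable with 7 blocks: {s0,s1,s2} | {s5,s7} | {s8,s9} | {s11} | {s3} | {s6} | {s10}.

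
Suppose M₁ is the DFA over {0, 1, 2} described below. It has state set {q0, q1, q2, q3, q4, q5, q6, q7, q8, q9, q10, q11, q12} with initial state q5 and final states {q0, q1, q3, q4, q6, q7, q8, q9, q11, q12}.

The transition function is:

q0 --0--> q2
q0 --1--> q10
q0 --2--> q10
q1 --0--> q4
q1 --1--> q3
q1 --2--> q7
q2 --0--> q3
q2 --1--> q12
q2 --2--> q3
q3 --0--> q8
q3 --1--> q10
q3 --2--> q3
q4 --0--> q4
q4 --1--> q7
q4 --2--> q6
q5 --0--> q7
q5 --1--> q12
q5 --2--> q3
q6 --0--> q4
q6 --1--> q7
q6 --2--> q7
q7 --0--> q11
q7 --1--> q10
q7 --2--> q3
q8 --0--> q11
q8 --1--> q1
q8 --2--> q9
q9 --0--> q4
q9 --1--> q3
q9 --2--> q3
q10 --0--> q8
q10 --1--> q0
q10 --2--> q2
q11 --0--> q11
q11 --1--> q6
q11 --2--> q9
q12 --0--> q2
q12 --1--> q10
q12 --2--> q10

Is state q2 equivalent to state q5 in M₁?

Yes

Initial partition by acceptance: {q0,q1,q3,q4,q6,q7,q8,q9,q11,q12} | {q2,q5,q10}.
Refine {q0,q1,q3,q4,q6,q7,q8,q9,q11,q12} on symbol 0: members go to different blocks, giving {q1,q3,q4,q6,q7,q8,q9,q11} and {q0,q12}.
Split {q1,q3,q4,q6,q7,q8,q9,q11} by δ(·,1) → {q1,q4,q6,q8,q9,q11} and {q3,q7}.
Split {q1,q4,q6,q8,q9,q11} by δ(·,1) → {q1,q4,q6,q9} and {q8,q11}.
Split {q1,q4,q6,q9} by δ(·,2) → {q1,q6,q9} and {q4}.
On input 0, block {q2,q5,q10} splits into {q2,q5} and {q10}.
The partition is now stable with 7 blocks: {q1,q6,q9} | {q2,q5} | {q0,q12} | {q3,q7} | {q8,q11} | {q4} | {q10}.
q2 and q5 lie in the same block of the stable partition, so they are equivalent — no string distinguishes them.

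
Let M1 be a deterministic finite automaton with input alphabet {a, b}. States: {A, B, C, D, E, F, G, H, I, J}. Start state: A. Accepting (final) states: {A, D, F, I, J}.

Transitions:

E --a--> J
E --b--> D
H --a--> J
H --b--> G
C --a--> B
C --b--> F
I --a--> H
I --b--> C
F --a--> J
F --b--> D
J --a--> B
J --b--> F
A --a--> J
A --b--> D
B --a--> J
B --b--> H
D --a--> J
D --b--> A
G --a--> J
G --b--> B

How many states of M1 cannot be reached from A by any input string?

No path from A leads to C, E, I; the other 7 states are all reachable.

3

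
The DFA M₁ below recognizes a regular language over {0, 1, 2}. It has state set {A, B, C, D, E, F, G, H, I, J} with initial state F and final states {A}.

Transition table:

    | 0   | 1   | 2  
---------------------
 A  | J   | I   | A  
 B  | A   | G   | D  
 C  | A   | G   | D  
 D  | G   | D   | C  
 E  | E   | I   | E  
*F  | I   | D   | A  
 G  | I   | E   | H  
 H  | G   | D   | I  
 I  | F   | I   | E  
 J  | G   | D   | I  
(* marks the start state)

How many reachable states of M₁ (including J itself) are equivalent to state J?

2

Reachable states from the start: {A,C,D,E,F,G,H,I,J}. Unreachable: {B} — drop them.
Initial partition by acceptance: {A} | {C,D,E,F,G,H,I,J}.
Refine {C,D,E,F,G,H,I,J} on symbol 0: members go to different blocks, giving {D,E,F,G,H,I,J} and {C}.
On input 2, block {D,E,F,G,H,I,J} splits into {E,G,H,I,J} and {D} and {F}.
On input 0, block {E,G,H,I,J} splits into {E,G,H,J} and {I}.
Refine {E,G,H,J} on symbol 0: members go to different blocks, giving {E,H,J} and {G}.
Refine {E,H,J} on symbol 0: members go to different blocks, giving {H,J} and {E}.
No further refinement is possible. Final partition (8 blocks): {A} | {H,J} | {C} | {D} | {F} | {I} | {G} | {E}.
State J belongs to the block {H,J}, which has 2 states.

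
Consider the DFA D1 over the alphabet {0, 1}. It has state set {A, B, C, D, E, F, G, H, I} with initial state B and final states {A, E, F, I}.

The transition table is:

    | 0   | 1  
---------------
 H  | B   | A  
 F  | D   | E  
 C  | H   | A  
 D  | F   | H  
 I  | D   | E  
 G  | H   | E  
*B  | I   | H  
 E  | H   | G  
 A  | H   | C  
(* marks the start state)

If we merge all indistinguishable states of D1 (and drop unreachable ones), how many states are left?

5

Start with accepting vs non-accepting: {A,E,F,I} | {B,C,D,G,H}.
Refine {A,E,F,I} on symbol 1: members go to different blocks, giving {A,E} and {F,I}.
Split {B,C,D,G,H} by δ(·,0) → {C,G,H} and {B,D}.
Split {C,G,H} by δ(·,0) → {C,G} and {H}.
Stable partition: {A,E} | {C,G} | {F,I} | {B,D} | {H} — 5 equivalence classes.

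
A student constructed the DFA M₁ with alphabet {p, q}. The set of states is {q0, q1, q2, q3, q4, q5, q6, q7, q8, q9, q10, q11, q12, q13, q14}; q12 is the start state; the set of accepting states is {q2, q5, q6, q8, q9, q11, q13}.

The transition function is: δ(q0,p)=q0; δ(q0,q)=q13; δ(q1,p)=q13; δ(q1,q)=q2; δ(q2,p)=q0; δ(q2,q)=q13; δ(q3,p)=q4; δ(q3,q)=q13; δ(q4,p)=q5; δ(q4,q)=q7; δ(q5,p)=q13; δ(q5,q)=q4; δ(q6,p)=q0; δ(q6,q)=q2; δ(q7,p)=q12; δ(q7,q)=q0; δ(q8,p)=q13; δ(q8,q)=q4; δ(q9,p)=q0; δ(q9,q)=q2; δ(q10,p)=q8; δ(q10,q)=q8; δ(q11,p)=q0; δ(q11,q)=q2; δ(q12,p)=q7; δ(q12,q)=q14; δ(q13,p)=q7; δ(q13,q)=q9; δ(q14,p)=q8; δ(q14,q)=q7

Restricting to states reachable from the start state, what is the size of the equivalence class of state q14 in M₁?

2

Reachable states from the start: {q0,q2,q4,q5,q7,q8,q9,q12,q13,q14}. Unreachable: {q1,q3,q6,q10,q11} — drop them.
P0 = {q2,q5,q8,q9,q13} | {q0,q4,q7,q12,q14}.
Split {q2,q5,q8,q9,q13} by δ(·,p) → {q2,q9,q13} and {q5,q8}.
Refine {q0,q4,q7,q12,q14} on symbol p: members go to different blocks, giving {q0,q7,q12} and {q4,q14}.
On input q, block {q0,q7,q12} splits into {q0} and {q7} and {q12}.
Refine {q2,q9,q13} on symbol p: members go to different blocks, giving {q2,q9} and {q13}.
Refine {q2,q9} on symbol q: members go to different blocks, giving {q2} and {q9}.
No further refinement is possible. Final partition (8 blocks): {q2} | {q0} | {q5,q8} | {q4,q14} | {q7} | {q12} | {q13} | {q9}.
The equivalence class containing q14 is {q4,q14}, of size 2.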